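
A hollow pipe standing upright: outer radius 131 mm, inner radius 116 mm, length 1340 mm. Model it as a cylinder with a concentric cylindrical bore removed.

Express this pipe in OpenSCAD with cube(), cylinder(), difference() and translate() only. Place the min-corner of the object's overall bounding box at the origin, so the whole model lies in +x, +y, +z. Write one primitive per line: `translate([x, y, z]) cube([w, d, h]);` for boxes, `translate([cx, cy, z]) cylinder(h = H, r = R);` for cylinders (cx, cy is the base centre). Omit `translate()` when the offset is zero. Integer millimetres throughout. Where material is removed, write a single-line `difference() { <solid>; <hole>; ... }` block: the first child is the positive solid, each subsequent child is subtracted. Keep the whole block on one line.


difference() { translate([131, 131, 0]) cylinder(h = 1340, r = 131); translate([131, 131, 0]) cylinder(h = 1340, r = 116); }


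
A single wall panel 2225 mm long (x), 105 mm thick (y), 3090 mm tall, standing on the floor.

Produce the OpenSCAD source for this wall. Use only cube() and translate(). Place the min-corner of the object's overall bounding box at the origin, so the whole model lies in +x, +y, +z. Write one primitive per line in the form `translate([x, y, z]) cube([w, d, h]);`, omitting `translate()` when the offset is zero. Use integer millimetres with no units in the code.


cube([2225, 105, 3090]);


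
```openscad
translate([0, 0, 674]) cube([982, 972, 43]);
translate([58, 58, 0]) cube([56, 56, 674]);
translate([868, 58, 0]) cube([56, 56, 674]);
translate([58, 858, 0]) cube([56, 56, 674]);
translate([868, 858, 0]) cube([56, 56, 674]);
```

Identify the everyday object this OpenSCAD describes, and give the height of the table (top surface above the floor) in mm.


A table. The table height is 717 mm.

A 982×972×43 slab sits at z = 674 on four 56 mm square posts — a table. The top surface is at 674 + 43 = 717 mm.


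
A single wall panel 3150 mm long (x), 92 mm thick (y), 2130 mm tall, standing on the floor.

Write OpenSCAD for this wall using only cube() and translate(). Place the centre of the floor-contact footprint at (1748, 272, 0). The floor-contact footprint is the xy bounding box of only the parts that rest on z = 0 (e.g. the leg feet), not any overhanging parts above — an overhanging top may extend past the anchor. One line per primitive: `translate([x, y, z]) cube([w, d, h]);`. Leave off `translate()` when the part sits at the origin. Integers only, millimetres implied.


translate([173, 226, 0]) cube([3150, 92, 2130]);


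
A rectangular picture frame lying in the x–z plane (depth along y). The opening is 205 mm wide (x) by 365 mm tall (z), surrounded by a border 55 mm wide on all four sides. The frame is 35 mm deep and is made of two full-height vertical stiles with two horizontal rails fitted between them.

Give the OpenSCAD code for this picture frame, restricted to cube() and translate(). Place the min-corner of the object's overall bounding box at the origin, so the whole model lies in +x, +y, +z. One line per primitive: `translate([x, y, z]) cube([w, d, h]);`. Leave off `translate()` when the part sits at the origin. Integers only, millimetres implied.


cube([55, 35, 475]);
translate([260, 0, 0]) cube([55, 35, 475]);
translate([55, 0, 0]) cube([205, 35, 55]);
translate([55, 0, 420]) cube([205, 35, 55]);


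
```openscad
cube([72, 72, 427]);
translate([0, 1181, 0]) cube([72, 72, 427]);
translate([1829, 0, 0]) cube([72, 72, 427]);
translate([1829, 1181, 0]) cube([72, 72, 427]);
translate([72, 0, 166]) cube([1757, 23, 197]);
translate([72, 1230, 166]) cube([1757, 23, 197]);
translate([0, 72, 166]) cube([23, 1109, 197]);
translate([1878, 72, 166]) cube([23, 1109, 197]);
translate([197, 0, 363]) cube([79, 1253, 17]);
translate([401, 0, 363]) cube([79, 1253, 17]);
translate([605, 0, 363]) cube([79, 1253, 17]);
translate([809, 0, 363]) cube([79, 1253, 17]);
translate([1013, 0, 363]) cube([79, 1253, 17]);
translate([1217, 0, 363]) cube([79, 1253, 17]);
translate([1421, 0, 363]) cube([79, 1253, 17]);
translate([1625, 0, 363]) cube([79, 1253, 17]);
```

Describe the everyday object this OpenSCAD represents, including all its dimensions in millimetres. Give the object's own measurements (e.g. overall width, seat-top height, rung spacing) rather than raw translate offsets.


A bed frame 1901 mm long (x) by 1253 mm wide (y). Four 72×72 mm corner posts, 427 mm tall, at the corners of the footprint. Four rails of 23 mm thickness and 197 mm height run between adjacent posts with their undersides at z = 166 mm, their outer faces flush with the outside of the frame (the two x-running rails run between the posts' inner faces; the two y-running rails run between the posts' inner faces). 8 slats, each 79 mm wide (x) and 17 mm thick, lie across the top of the two x-running rails, running the full 1253 mm width of the frame in y; along x they sit between the end posts with a 125 mm gap after the −x posts and between neighbouring slats and before the +x posts.


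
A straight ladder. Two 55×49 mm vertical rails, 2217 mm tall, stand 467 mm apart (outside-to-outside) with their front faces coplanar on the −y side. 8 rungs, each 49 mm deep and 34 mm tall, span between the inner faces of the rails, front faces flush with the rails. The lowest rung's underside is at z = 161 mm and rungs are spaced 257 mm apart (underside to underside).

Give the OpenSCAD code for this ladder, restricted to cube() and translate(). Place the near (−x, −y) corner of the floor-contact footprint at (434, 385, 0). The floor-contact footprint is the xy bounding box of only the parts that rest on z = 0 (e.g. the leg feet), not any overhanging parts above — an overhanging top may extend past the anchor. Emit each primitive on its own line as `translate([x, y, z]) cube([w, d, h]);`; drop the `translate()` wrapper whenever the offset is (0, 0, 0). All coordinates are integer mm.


translate([434, 385, 0]) cube([55, 49, 2217]);
translate([846, 385, 0]) cube([55, 49, 2217]);
translate([489, 385, 161]) cube([357, 49, 34]);
translate([489, 385, 418]) cube([357, 49, 34]);
translate([489, 385, 675]) cube([357, 49, 34]);
translate([489, 385, 932]) cube([357, 49, 34]);
translate([489, 385, 1189]) cube([357, 49, 34]);
translate([489, 385, 1446]) cube([357, 49, 34]);
translate([489, 385, 1703]) cube([357, 49, 34]);
translate([489, 385, 1960]) cube([357, 49, 34]);


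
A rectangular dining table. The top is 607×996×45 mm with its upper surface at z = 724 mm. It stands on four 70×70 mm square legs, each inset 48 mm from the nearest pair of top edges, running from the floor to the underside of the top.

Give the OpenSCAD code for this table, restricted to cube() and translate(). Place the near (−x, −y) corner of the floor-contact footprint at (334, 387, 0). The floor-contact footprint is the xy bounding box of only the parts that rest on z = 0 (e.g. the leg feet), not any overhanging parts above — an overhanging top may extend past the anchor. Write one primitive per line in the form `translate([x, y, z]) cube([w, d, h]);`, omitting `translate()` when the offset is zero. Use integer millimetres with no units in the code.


// leg_h = 724 - 45 = 679
translate([286, 339, 679]) cube([607, 996, 45]);
translate([334, 387, 0]) cube([70, 70, 679]);
translate([775, 387, 0]) cube([70, 70, 679]);
translate([334, 1217, 0]) cube([70, 70, 679]);
translate([775, 1217, 0]) cube([70, 70, 679]);


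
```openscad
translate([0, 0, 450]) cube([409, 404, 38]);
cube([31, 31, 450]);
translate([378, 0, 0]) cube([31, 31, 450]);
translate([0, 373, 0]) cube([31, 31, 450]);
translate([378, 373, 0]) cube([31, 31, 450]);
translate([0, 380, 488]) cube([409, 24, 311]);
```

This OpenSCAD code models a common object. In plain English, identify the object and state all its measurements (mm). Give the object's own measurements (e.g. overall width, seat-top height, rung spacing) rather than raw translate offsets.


A chair. The seat is a 409×404×38 mm slab with its top at z = 488 mm, on four 31×31 mm corner legs (flush with the seat edges, standing on z = 0). A flat backrest 24 mm thick, 311 mm tall, spans the full seat width and rises from the seat top along its +y edge, rear face flush with the rear of the seat.


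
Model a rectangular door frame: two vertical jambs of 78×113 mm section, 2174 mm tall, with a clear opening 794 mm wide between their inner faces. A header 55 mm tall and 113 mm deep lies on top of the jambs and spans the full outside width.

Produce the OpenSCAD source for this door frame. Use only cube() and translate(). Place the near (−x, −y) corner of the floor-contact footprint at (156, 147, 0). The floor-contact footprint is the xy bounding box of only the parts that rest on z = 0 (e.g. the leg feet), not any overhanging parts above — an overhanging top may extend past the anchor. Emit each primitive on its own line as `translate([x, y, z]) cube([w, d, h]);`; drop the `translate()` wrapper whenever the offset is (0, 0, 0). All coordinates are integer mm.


translate([156, 147, 0]) cube([78, 113, 2174]);
translate([1028, 147, 0]) cube([78, 113, 2174]);
translate([156, 147, 2174]) cube([950, 113, 55]);


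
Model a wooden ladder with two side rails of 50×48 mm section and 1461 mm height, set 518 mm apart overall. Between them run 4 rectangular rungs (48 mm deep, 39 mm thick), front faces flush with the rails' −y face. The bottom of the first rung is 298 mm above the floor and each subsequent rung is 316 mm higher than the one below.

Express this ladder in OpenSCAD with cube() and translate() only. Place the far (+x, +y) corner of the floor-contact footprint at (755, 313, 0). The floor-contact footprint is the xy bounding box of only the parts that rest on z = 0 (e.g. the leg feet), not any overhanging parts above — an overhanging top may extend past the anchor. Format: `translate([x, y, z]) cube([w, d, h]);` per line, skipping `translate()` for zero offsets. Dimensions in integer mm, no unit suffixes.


translate([237, 265, 0]) cube([50, 48, 1461]);
translate([705, 265, 0]) cube([50, 48, 1461]);
translate([287, 265, 298]) cube([418, 48, 39]);
translate([287, 265, 614]) cube([418, 48, 39]);
translate([287, 265, 930]) cube([418, 48, 39]);
translate([287, 265, 1246]) cube([418, 48, 39]);


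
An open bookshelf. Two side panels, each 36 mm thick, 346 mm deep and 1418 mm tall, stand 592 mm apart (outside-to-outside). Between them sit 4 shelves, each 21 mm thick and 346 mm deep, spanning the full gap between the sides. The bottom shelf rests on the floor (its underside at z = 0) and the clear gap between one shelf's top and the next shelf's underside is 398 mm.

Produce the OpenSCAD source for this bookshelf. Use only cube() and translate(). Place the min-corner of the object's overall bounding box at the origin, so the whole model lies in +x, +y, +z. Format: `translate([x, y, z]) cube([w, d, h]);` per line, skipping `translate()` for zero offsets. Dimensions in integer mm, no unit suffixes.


cube([36, 346, 1418]);
translate([556, 0, 0]) cube([36, 346, 1418]);
translate([36, 0, 0]) cube([520, 346, 21]);
translate([36, 0, 419]) cube([520, 346, 21]);
translate([36, 0, 838]) cube([520, 346, 21]);
translate([36, 0, 1257]) cube([520, 346, 21]);


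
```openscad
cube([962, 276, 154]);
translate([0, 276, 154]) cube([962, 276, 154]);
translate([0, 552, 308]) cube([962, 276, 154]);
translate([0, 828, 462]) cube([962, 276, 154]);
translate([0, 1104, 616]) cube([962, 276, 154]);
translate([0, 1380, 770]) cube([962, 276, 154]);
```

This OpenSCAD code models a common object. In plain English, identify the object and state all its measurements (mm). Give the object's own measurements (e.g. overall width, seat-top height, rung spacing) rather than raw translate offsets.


A straight staircase of 6 solid steps. Each step is 962 mm wide (x), 276 mm deep (y, the going) and 154 mm tall (the rise). The first step rests on the floor; each subsequent step sits one going further in +y and one rise higher in +z, directly behind and above the previous step with no overlap.


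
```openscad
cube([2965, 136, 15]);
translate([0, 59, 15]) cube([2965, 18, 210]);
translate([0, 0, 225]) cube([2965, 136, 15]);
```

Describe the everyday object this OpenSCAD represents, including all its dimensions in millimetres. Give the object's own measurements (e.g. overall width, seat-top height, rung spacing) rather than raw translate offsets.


An I-beam lying along x, 2965 mm long. Overall section height 240 mm. Two flanges 136 mm wide (y) and 15 mm thick, one on the floor and one at the top; a web 18 mm thick runs between them, centred on the flange width.


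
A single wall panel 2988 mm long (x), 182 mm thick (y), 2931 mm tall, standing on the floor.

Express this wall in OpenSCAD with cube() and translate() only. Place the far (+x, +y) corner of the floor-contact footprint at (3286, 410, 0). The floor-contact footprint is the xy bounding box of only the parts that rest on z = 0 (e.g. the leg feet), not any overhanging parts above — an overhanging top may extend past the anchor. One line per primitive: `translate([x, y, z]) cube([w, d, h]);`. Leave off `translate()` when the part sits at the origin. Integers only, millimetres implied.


translate([298, 228, 0]) cube([2988, 182, 2931]);


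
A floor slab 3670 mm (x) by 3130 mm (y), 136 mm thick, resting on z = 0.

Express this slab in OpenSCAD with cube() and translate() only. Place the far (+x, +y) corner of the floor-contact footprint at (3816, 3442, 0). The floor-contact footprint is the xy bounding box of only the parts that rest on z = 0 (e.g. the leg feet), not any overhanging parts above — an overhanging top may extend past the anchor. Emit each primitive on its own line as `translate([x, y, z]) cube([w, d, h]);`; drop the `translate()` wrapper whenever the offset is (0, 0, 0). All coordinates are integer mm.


translate([146, 312, 0]) cube([3670, 3130, 136]);


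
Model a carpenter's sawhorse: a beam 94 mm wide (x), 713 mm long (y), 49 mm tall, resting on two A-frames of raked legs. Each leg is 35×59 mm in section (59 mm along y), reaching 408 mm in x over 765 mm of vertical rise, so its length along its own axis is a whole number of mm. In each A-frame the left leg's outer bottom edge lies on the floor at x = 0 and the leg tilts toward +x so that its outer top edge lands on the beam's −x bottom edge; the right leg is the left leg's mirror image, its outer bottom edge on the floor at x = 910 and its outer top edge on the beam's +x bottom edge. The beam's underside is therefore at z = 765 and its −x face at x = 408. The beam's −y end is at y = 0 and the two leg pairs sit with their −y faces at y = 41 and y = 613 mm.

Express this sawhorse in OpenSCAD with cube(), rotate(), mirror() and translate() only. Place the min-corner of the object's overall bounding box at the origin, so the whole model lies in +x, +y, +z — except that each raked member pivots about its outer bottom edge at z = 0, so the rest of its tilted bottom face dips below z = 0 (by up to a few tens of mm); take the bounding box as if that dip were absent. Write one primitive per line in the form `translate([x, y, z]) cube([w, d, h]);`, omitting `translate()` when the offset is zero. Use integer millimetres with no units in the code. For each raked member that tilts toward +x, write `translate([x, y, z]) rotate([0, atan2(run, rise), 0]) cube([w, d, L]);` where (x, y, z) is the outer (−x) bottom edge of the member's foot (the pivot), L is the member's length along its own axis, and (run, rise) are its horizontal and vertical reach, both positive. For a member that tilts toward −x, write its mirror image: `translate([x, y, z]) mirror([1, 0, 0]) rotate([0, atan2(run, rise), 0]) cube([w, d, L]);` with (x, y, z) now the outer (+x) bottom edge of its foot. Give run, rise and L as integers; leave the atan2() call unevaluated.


translate([408, 0, 765]) cube([94, 713, 49]);
translate([0, 41, 0]) rotate([0, atan2(408, 765), 0]) cube([35, 59, 867]);
translate([910, 41, 0]) mirror([1, 0, 0]) rotate([0, atan2(408, 765), 0]) cube([35, 59, 867]);
translate([0, 613, 0]) rotate([0, atan2(408, 765), 0]) cube([35, 59, 867]);
translate([910, 613, 0]) mirror([1, 0, 0]) rotate([0, atan2(408, 765), 0]) cube([35, 59, 867]);


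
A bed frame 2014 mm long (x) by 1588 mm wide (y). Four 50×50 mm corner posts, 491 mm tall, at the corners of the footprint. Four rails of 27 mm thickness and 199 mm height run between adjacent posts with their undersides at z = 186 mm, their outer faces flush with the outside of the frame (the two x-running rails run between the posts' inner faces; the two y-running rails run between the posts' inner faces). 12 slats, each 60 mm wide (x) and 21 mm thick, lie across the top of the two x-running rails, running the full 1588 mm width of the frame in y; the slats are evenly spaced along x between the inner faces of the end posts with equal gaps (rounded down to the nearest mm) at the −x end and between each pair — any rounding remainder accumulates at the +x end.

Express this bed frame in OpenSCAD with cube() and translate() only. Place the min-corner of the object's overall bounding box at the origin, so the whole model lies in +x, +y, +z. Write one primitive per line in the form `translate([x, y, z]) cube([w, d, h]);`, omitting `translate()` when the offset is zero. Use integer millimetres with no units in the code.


cube([50, 50, 491]);
translate([0, 1538, 0]) cube([50, 50, 491]);
translate([1964, 0, 0]) cube([50, 50, 491]);
translate([1964, 1538, 0]) cube([50, 50, 491]);
translate([50, 0, 186]) cube([1914, 27, 199]);
translate([50, 1561, 186]) cube([1914, 27, 199]);
translate([0, 50, 186]) cube([27, 1488, 199]);
translate([1987, 50, 186]) cube([27, 1488, 199]);
translate([141, 0, 385]) cube([60, 1588, 21]);
translate([292, 0, 385]) cube([60, 1588, 21]);
translate([443, 0, 385]) cube([60, 1588, 21]);
translate([594, 0, 385]) cube([60, 1588, 21]);
translate([745, 0, 385]) cube([60, 1588, 21]);
translate([896, 0, 385]) cube([60, 1588, 21]);
translate([1047, 0, 385]) cube([60, 1588, 21]);
translate([1198, 0, 385]) cube([60, 1588, 21]);
translate([1349, 0, 385]) cube([60, 1588, 21]);
translate([1500, 0, 385]) cube([60, 1588, 21]);
translate([1651, 0, 385]) cube([60, 1588, 21]);
translate([1802, 0, 385]) cube([60, 1588, 21]);


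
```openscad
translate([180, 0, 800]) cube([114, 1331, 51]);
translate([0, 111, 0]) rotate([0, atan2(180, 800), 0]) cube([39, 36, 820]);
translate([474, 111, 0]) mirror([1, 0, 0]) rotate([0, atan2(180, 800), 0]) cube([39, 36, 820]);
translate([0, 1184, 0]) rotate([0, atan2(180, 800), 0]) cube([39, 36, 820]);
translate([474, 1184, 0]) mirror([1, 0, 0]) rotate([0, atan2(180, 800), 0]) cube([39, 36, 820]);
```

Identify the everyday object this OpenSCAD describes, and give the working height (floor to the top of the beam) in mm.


A sawhorse. The overall height is 851 mm.

A beam across two mirrored pairs of raked legs — a sawhorse. The beam's underside is at z = 800 (matching the legs' vertical rise in atan2(180, 800)) and the beam is 51 mm tall, so its top is at 800 + 51 = 851 mm. The raked legs top out at the beam's underside, so that is the highest point.


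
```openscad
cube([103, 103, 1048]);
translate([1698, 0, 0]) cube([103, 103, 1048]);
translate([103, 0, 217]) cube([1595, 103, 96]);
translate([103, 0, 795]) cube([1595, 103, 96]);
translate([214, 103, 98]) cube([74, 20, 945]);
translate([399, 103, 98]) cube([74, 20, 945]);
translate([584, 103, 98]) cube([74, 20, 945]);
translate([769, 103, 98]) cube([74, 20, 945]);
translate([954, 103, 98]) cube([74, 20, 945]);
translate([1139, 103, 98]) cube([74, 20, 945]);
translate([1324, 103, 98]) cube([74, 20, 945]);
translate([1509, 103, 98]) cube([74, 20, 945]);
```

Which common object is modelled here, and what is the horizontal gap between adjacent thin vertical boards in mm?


A fence section. The picket gap is 111 mm.

Two posts, two rails, 8 pickets — a fence section. Span 1595 mm holds 8 pickets of 74 mm with 9 equal gaps: ⌊(1595 − 8·74) / 9⌋ = 111 mm.


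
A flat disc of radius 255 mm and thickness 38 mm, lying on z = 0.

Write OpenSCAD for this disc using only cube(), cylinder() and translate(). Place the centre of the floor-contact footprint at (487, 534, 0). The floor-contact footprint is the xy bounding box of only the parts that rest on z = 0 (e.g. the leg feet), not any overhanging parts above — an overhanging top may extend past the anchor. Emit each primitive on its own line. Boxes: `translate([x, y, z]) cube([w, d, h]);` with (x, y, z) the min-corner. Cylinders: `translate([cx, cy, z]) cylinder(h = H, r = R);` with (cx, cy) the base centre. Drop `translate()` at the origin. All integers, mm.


translate([487, 534, 0]) cylinder(h = 38, r = 255);


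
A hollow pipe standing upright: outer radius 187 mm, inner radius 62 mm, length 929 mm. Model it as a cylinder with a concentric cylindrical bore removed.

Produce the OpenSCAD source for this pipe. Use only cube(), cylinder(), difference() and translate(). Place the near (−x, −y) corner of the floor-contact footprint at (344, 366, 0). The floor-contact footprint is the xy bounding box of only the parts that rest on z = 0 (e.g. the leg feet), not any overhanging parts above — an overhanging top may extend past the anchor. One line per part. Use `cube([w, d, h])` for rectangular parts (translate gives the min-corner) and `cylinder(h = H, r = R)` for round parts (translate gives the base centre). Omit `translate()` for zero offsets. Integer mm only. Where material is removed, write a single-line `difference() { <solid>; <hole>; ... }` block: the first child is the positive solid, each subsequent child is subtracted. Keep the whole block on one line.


difference() { translate([531, 553, 0]) cylinder(h = 929, r = 187); translate([531, 553, 0]) cylinder(h = 929, r = 62); }


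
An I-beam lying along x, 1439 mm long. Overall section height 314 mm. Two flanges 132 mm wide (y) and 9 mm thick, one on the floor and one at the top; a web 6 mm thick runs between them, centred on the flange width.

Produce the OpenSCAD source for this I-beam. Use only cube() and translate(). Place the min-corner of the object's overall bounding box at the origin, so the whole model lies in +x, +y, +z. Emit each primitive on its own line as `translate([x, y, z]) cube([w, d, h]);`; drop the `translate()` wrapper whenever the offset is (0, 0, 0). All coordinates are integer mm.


cube([1439, 132, 9]);
translate([0, 63, 9]) cube([1439, 6, 296]);
translate([0, 0, 305]) cube([1439, 132, 9]);


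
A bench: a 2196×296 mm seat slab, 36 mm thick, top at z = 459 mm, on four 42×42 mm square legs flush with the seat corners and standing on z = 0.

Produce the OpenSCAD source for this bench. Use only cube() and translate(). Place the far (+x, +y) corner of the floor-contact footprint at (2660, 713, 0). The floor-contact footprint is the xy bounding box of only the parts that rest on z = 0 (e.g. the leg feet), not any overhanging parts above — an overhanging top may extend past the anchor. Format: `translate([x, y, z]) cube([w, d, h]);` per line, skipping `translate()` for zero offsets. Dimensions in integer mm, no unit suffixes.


// leg_h = 459 − 36 = 423
translate([464, 417, 423]) cube([2196, 296, 36]);
translate([464, 417, 0]) cube([42, 42, 423]);
translate([464, 671, 0]) cube([42, 42, 423]);
translate([2618, 417, 0]) cube([42, 42, 423]);
translate([2618, 671, 0]) cube([42, 42, 423]);


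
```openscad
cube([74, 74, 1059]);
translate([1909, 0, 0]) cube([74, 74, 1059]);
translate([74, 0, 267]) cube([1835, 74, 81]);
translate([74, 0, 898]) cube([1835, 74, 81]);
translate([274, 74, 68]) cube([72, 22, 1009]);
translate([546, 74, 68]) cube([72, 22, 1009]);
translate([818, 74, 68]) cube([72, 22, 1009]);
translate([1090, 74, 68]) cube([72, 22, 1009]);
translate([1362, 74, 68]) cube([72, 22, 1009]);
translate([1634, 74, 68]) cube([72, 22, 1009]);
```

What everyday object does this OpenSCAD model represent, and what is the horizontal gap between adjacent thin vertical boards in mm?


A fence section. The picket gap is 200 mm.

Two posts, two rails, 6 pickets — a fence section. Span 1835 mm holds 6 pickets of 72 mm with 7 equal gaps: ⌊(1835 − 6·72) / 7⌋ = 200 mm.


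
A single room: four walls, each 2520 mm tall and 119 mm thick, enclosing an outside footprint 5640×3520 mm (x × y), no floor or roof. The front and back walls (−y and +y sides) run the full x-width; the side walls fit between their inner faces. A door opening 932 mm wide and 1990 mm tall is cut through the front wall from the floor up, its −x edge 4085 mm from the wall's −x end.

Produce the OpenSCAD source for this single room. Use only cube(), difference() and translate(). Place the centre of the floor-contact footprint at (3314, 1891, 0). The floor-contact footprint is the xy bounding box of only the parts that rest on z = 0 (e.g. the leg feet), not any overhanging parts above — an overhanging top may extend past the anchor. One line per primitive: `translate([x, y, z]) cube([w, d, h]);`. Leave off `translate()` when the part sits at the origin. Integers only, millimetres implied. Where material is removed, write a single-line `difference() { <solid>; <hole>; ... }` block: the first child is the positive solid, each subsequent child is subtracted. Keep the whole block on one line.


difference() { translate([494, 131, 0]) cube([5640, 119, 2520]); translate([4579, 131, 0]) cube([932, 119, 1990]); }
translate([494, 3532, 0]) cube([5640, 119, 2520]);
translate([494, 250, 0]) cube([119, 3282, 2520]);
translate([6015, 250, 0]) cube([119, 3282, 2520]);


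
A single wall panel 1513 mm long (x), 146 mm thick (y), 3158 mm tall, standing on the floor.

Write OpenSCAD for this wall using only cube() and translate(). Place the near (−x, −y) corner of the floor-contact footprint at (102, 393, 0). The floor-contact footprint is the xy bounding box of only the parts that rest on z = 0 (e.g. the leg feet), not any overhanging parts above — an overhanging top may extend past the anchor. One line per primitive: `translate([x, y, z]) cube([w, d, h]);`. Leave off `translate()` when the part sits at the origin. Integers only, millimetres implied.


translate([102, 393, 0]) cube([1513, 146, 3158]);


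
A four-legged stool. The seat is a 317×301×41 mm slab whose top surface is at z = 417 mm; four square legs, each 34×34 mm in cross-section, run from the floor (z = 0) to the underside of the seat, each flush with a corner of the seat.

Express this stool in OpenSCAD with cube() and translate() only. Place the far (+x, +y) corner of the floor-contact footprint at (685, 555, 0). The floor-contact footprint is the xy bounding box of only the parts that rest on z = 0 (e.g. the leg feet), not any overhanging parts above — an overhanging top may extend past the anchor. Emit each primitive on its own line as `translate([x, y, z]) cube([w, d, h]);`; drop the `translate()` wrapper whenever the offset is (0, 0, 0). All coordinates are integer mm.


translate([368, 254, 376]) cube([317, 301, 41]);
translate([368, 254, 0]) cube([34, 34, 376]);
translate([651, 254, 0]) cube([34, 34, 376]);
translate([368, 521, 0]) cube([34, 34, 376]);
translate([651, 521, 0]) cube([34, 34, 376]);


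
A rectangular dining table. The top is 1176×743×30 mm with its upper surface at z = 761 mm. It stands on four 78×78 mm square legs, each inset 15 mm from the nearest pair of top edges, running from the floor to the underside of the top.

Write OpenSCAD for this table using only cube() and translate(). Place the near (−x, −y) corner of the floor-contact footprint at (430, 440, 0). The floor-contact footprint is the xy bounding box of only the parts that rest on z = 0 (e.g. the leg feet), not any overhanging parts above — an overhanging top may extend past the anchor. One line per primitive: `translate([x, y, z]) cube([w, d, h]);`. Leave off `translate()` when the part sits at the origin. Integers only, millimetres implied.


// leg_h = 761 - 30 = 731
translate([415, 425, 731]) cube([1176, 743, 30]);
translate([430, 440, 0]) cube([78, 78, 731]);
translate([1498, 440, 0]) cube([78, 78, 731]);
translate([430, 1075, 0]) cube([78, 78, 731]);
translate([1498, 1075, 0]) cube([78, 78, 731]);


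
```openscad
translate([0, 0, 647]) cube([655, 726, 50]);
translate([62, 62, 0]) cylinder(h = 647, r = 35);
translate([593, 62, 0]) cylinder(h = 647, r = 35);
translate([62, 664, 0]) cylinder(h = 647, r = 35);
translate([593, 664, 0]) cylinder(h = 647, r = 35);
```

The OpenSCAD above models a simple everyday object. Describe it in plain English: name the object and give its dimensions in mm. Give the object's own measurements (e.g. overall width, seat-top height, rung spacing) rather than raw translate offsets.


A rectangular dining table. The top is 655×726×50 mm with its upper surface at z = 697 mm. It stands on four round legs of 70 mm diameter, each leg's bounding box inset 27 mm from the nearest pair of top edges, running from the floor to the underside of the top.


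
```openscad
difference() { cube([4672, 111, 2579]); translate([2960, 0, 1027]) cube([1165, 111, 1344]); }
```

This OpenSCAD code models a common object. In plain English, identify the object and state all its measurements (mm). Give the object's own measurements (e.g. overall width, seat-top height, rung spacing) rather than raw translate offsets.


A wall 4672 mm long (x), 111 mm thick (y), 2579 mm tall, with a rectangular window opening cut through it. The opening is 1165 mm wide and 1344 mm tall; its sill is at z = 1027 mm and its near (−x) edge is 2960 mm from the wall's −x end. The opening passes through the full wall thickness.


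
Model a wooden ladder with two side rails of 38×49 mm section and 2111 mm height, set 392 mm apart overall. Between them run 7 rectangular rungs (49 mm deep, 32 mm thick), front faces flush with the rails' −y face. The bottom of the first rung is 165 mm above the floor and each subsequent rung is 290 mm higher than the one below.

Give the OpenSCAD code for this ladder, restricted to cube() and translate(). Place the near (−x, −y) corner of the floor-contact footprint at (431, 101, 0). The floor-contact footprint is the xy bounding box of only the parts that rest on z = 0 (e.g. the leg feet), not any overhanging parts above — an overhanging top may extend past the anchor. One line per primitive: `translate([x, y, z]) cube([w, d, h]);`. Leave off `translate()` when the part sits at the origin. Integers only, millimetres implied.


translate([431, 101, 0]) cube([38, 49, 2111]);
translate([785, 101, 0]) cube([38, 49, 2111]);
translate([469, 101, 165]) cube([316, 49, 32]);
translate([469, 101, 455]) cube([316, 49, 32]);
translate([469, 101, 745]) cube([316, 49, 32]);
translate([469, 101, 1035]) cube([316, 49, 32]);
translate([469, 101, 1325]) cube([316, 49, 32]);
translate([469, 101, 1615]) cube([316, 49, 32]);
translate([469, 101, 1905]) cube([316, 49, 32]);


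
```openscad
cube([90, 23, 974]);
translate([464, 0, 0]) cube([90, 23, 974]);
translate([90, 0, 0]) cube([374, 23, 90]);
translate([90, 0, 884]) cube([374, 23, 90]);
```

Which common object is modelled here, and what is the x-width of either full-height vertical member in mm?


A picture frame. The border width is 90 mm.

Four thin pieces enclosing a rectangular opening — a picture frame. The two full-height stiles are 974 mm tall; the top rail sits at z = 884 and is 90 mm tall, so the border above the opening is 974 − 884 = 90 mm, matching the stile x-width.


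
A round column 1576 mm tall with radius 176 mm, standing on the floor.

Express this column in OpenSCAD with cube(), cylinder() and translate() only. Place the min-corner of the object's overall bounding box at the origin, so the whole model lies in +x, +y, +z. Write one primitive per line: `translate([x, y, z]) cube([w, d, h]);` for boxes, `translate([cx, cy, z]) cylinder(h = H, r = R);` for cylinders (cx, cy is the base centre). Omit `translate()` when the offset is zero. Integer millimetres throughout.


translate([176, 176, 0]) cylinder(h = 1576, r = 176);


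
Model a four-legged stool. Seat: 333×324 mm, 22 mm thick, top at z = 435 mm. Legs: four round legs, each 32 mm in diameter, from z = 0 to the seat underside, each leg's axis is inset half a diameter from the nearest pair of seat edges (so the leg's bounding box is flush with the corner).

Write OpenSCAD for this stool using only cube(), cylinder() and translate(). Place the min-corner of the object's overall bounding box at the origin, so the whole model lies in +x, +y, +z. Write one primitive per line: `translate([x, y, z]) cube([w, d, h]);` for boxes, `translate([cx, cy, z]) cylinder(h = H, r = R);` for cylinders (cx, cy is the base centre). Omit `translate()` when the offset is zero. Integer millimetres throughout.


translate([0, 0, 413]) cube([333, 324, 22]);
translate([16, 16, 0]) cylinder(h = 413, r = 16);
translate([317, 16, 0]) cylinder(h = 413, r = 16);
translate([16, 308, 0]) cylinder(h = 413, r = 16);
translate([317, 308, 0]) cylinder(h = 413, r = 16);


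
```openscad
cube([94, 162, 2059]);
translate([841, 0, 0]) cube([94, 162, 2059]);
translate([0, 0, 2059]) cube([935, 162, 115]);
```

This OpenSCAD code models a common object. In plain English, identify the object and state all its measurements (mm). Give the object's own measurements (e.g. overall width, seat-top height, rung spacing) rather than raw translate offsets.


A door frame. The clear opening is 747 mm wide and 2059 mm high. Two 94 mm wide jambs, 162 mm deep, stand either side of the opening from the floor to the top of the opening. A 115 mm thick head sits across the top of both jambs, spanning the full outside width of the frame.


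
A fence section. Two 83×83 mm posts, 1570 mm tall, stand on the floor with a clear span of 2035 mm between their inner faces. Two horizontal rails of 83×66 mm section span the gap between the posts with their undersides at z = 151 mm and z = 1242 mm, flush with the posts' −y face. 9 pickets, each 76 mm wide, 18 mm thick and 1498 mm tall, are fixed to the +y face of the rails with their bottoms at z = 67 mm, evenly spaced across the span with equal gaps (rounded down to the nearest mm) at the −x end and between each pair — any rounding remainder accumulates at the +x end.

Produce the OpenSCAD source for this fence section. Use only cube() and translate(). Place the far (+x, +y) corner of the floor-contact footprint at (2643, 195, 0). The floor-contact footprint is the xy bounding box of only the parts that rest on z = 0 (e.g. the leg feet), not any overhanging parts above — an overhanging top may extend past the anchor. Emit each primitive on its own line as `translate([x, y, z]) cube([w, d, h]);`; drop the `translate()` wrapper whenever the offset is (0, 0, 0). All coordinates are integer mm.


translate([442, 112, 0]) cube([83, 83, 1570]);
translate([2560, 112, 0]) cube([83, 83, 1570]);
translate([525, 112, 151]) cube([2035, 83, 66]);
translate([525, 112, 1242]) cube([2035, 83, 66]);
translate([660, 195, 67]) cube([76, 18, 1498]);
translate([871, 195, 67]) cube([76, 18, 1498]);
translate([1082, 195, 67]) cube([76, 18, 1498]);
translate([1293, 195, 67]) cube([76, 18, 1498]);
translate([1504, 195, 67]) cube([76, 18, 1498]);
translate([1715, 195, 67]) cube([76, 18, 1498]);
translate([1926, 195, 67]) cube([76, 18, 1498]);
translate([2137, 195, 67]) cube([76, 18, 1498]);
translate([2348, 195, 67]) cube([76, 18, 1498]);


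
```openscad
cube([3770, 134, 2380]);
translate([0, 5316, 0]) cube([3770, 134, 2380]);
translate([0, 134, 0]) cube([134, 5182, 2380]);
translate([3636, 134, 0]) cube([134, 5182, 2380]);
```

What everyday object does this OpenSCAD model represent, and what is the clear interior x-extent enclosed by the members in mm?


A house (or room) frame. The interior width is 3502 mm.

Four 2380 mm walls enclosing a rectangle with no floor or roof — a room or house frame. Outside width is 3770 mm and wall thickness is 134 mm, so the interior width is 3770 − 2 × 134 = 3502 mm.


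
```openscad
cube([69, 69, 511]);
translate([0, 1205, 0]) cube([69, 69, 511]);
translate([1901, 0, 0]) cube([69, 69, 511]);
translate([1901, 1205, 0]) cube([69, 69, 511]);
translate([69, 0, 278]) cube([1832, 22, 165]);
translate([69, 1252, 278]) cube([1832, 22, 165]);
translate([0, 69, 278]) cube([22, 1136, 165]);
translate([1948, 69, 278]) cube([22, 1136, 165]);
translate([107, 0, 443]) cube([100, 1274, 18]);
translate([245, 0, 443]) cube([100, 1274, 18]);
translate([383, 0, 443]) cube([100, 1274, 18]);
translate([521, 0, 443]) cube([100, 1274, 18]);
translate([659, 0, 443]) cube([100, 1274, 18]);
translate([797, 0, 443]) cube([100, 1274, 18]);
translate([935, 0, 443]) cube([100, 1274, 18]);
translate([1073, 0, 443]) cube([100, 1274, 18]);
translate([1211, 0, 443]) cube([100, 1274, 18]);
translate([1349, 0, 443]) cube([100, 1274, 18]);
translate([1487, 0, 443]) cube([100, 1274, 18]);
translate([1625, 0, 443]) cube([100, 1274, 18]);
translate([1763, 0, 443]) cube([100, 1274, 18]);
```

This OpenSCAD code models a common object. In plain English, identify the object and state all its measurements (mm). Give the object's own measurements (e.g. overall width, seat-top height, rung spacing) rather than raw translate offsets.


A bed frame 1970 mm long (x) by 1274 mm wide (y). Four 69×69 mm corner posts, 511 mm tall, at the corners of the footprint. Four rails of 22 mm thickness and 165 mm height run between adjacent posts with their undersides at z = 278 mm, their outer faces flush with the outside of the frame (the two x-running rails run between the posts' inner faces; the two y-running rails run between the posts' inner faces). 13 slats, each 100 mm wide (x) and 18 mm thick, lie across the top of the two x-running rails, running the full 1274 mm width of the frame in y; along x they sit between the end posts with a 38 mm gap after the −x posts and between neighbouring slats and before the +x posts.


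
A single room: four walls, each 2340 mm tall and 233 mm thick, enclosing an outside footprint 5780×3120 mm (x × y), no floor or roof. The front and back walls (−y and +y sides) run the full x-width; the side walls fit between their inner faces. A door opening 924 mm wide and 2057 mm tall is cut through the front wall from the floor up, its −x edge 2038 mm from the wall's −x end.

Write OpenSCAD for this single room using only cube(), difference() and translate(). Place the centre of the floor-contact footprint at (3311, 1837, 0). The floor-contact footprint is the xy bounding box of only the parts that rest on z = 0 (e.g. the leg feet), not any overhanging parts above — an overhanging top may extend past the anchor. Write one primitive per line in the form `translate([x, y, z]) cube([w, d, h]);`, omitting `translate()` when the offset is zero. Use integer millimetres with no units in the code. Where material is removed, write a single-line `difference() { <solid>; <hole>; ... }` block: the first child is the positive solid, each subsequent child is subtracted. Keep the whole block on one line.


difference() { translate([421, 277, 0]) cube([5780, 233, 2340]); translate([2459, 277, 0]) cube([924, 233, 2057]); }
translate([421, 3164, 0]) cube([5780, 233, 2340]);
translate([421, 510, 0]) cube([233, 2654, 2340]);
translate([5968, 510, 0]) cube([233, 2654, 2340]);


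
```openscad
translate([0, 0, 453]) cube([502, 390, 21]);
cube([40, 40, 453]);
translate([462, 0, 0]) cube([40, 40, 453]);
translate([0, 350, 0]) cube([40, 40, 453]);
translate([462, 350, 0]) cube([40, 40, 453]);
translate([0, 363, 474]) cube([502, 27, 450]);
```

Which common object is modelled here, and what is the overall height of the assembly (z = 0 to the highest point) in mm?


A chair. The overall height is 924 mm.

A slab on four corner posts with a tall panel at the back — a chair. The seat slab sits at z = 453 with thickness 21, and the 450 mm backrest starts at the seat top, so the overall height is 453 + 21 + 450 = 924 mm.


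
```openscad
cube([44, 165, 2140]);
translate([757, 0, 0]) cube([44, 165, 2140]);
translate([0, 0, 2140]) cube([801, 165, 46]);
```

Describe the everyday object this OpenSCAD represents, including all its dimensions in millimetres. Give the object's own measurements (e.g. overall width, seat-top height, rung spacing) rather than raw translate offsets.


A door frame. The clear opening is 713 mm wide and 2140 mm high. Two 44 mm wide jambs, 165 mm deep, stand either side of the opening from the floor to the top of the opening. A 46 mm thick head sits across the top of both jambs, spanning the full outside width of the frame.
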